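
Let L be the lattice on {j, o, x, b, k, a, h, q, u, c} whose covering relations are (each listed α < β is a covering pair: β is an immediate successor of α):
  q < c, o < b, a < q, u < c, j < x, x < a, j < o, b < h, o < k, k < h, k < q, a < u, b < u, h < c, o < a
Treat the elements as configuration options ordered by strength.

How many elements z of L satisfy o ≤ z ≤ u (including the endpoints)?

4

The interval [o, u] = {a, b, o, u}, which has 4 elements.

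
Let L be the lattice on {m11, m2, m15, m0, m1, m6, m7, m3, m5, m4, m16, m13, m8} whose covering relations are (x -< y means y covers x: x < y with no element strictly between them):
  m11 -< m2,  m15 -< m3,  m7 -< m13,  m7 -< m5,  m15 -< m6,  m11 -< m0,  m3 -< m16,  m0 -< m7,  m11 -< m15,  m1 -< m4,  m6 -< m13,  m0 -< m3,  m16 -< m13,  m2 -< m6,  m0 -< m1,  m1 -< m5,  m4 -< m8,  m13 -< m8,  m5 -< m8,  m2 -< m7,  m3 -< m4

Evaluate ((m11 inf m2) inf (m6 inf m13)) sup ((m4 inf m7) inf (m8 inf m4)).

m11 ∧ m2 = m11
m6 ∧ m13 = m6
m11 ∧ m6 = m11
m4 ∧ m7 = m0
m8 ∧ m4 = m4
m0 ∧ m4 = m0
m11 ∨ m0 = m0

m0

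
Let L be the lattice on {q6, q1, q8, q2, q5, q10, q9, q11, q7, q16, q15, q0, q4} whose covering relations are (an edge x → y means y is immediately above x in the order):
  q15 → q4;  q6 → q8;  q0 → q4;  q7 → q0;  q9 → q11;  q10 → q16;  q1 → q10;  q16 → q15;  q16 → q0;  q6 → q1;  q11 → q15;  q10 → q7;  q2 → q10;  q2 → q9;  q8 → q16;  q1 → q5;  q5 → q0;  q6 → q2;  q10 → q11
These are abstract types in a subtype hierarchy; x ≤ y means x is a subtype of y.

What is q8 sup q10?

Common upper bounds of {q8, q10}: q0, q15, q16, q4.
The least among these is q16.

q16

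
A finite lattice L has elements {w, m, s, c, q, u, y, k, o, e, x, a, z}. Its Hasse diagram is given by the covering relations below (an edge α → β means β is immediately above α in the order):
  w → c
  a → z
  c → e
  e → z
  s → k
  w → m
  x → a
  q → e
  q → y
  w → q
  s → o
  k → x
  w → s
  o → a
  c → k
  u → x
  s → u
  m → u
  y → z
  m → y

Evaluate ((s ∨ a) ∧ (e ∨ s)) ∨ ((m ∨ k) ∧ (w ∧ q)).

a

s ∨ a = a
e ∨ s = z
a ∧ z = a
m ∨ k = x
w ∧ q = w
x ∧ w = w
a ∨ w = a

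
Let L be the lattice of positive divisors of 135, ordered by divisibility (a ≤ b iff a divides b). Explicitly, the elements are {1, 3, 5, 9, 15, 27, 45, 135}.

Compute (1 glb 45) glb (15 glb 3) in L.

1

1 ∧ 45 = 1
15 ∧ 3 = 3
1 ∧ 3 = 1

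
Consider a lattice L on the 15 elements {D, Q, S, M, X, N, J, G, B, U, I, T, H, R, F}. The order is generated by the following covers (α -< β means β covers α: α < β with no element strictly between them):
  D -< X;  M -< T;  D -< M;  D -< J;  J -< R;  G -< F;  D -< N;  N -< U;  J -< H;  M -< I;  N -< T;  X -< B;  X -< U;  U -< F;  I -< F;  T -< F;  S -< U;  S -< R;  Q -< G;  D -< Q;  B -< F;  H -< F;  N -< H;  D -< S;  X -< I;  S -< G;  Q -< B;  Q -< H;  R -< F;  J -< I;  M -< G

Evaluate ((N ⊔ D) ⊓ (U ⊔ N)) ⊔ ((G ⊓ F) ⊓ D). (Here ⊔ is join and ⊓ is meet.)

N ∨ D = N
U ∨ N = U
N ∧ U = N
G ∧ F = G
G ∧ D = D
N ∨ D = N

N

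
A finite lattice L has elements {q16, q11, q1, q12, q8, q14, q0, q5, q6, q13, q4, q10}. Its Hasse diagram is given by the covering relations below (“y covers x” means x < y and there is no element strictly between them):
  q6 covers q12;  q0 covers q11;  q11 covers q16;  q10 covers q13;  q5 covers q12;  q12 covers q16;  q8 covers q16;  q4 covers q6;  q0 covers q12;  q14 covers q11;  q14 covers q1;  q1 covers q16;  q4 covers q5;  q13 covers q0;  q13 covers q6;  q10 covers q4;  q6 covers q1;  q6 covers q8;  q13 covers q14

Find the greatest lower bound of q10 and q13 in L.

q13

Common lower bounds of {q10, q13}: q0, q1, q11, q12, q13, q14, q16, q6, q8.
The greatest among these is q13.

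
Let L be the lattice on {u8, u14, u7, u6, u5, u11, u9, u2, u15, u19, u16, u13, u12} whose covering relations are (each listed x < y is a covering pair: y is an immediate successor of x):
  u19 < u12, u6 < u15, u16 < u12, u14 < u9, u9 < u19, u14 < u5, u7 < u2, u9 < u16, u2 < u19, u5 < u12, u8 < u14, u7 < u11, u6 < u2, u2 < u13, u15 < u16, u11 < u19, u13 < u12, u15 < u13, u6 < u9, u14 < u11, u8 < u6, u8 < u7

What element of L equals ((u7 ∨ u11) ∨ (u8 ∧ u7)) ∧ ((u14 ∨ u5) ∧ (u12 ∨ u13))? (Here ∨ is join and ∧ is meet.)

u14

u7 ∨ u11 = u11
u8 ∧ u7 = u8
u11 ∨ u8 = u11
u14 ∨ u5 = u5
u12 ∨ u13 = u12
u5 ∧ u12 = u5
u11 ∧ u5 = u14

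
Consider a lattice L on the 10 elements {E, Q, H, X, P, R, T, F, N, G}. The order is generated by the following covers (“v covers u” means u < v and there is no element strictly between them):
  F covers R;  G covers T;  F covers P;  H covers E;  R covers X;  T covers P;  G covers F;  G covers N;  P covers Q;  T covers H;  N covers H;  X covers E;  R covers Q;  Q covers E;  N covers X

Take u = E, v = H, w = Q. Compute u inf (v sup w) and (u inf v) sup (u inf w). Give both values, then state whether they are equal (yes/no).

v sup w = T, so u inf (v sup w) = E inf T = E.
u inf v = E and u inf w = E, so (u inf v) sup (u inf w) = E sup E = E.
Equal: yes.

E; E; yes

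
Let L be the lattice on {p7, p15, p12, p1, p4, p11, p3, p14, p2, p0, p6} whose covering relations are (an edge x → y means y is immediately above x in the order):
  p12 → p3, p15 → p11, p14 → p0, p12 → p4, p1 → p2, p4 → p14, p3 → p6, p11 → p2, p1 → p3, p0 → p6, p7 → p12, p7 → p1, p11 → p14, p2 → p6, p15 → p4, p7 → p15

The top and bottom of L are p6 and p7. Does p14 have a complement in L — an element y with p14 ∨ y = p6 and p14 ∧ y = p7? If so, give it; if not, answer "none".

Need y with p14 ∨ y = p6 and p14 ∧ y = p7.
Checking each element gives: p1.

p1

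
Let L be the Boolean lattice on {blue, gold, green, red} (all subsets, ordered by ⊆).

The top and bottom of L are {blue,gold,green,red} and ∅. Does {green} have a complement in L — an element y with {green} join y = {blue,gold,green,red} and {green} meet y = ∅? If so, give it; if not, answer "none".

Need y with {green} ∨ y = {blue,gold,green,red} and {green} ∧ y = ∅.
Checking each element gives: {blue,gold,red}.

{blue,gold,red}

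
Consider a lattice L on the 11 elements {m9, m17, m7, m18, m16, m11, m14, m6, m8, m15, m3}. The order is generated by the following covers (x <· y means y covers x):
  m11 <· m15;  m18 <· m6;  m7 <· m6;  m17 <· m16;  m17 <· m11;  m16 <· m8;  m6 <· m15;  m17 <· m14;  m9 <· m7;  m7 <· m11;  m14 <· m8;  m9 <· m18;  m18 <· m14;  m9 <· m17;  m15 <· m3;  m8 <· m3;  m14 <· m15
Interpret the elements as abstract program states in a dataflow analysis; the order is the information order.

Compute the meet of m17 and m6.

m9

Common lower bounds of {m17, m6}: m9.
The greatest among these is m9.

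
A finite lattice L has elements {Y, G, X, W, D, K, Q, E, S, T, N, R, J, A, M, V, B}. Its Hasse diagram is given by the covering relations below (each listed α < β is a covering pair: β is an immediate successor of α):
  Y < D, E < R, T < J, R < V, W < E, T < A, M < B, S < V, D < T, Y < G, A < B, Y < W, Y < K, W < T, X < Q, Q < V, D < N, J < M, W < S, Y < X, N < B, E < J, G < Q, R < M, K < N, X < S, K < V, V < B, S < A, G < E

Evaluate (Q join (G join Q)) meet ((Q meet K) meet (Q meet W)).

G ∨ Q = Q
Q ∨ Q = Q
Q ∧ K = Y
Q ∧ W = Y
Y ∧ Y = Y
Q ∧ Y = Y

Y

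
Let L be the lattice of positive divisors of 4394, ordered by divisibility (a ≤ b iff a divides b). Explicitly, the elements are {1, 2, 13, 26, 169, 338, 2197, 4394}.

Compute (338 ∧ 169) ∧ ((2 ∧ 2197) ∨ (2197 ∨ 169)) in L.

338 ∧ 169 = 169
2 ∧ 2197 = 1
2197 ∨ 169 = 2197
1 ∨ 2197 = 2197
169 ∧ 2197 = 169

169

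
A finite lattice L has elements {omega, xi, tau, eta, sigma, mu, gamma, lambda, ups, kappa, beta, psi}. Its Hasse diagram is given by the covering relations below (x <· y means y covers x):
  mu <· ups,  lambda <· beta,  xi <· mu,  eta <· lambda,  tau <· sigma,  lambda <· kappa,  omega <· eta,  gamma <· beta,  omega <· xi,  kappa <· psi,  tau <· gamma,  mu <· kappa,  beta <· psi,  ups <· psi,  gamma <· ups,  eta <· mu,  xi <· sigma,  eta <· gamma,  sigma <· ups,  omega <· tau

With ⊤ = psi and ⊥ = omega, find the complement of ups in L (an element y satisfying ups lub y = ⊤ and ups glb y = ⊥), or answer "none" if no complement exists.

none

For every candidate y, either ups ∨ y ≠ psi or ups ∧ y ≠ omega; no complement exists.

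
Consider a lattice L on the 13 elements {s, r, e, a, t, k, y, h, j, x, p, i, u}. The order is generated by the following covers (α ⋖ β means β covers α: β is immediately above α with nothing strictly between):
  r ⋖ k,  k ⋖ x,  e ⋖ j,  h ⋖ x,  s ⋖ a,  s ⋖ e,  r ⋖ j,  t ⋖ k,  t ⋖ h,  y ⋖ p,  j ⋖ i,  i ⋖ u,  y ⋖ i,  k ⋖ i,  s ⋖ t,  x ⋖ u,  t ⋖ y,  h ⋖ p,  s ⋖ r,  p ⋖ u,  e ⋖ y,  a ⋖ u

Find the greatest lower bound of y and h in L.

t

Common lower bounds of {y, h}: s, t.
The greatest among these is t.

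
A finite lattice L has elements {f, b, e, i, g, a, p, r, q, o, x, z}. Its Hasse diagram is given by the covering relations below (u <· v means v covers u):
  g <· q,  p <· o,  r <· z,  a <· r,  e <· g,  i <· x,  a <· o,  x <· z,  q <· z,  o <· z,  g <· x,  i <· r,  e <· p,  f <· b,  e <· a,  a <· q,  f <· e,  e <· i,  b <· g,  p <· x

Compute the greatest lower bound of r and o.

Common lower bounds of {r, o}: a, e, f.
The greatest among these is a.

a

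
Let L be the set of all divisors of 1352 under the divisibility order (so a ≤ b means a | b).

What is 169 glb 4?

1

In the divisibility order, the meet is the greatest common divisor: gcd(169, 4) = 1.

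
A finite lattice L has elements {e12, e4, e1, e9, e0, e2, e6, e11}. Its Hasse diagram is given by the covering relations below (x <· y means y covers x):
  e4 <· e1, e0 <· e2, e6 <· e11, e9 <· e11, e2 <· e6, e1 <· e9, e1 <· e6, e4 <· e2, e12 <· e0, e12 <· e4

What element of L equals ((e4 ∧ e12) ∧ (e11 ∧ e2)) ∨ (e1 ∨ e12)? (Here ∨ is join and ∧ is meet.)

e1

e4 ∧ e12 = e12
e11 ∧ e2 = e2
e12 ∧ e2 = e12
e1 ∨ e12 = e1
e12 ∨ e1 = e1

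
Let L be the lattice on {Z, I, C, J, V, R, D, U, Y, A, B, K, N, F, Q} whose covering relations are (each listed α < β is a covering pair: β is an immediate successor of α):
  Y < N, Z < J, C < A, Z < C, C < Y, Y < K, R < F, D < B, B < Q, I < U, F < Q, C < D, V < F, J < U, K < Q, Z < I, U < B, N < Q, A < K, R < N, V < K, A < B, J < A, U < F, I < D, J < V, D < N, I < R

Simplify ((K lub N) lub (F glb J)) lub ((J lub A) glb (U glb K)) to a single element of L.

K ∨ N = Q
F ∧ J = J
Q ∨ J = Q
J ∨ A = A
U ∧ K = J
A ∧ J = J
Q ∨ J = Q

Q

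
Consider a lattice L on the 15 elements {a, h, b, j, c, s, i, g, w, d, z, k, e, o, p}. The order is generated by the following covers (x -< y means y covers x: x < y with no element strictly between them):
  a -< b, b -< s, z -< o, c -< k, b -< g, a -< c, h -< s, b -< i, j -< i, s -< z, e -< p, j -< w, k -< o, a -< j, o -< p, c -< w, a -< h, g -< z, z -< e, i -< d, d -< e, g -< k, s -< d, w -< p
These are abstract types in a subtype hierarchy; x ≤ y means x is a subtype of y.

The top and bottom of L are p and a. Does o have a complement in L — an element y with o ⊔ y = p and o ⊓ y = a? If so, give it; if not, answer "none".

j

Need y with o ∨ y = p and o ∧ y = a.
Checking each element gives: j.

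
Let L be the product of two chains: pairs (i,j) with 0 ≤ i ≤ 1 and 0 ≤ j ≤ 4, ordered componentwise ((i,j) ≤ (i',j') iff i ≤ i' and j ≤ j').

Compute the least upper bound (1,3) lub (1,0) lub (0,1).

(1,3)

Common upper bounds of {(1,3), (1,0), (0,1)}: (1,3), (1,4).
The least among these is (1,3).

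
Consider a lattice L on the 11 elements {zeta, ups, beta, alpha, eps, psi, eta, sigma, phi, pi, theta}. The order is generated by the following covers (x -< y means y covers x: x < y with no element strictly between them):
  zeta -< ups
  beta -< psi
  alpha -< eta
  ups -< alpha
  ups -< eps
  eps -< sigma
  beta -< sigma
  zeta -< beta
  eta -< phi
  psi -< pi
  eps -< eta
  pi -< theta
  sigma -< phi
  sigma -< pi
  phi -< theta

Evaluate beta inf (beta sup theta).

beta

beta ∨ theta = theta
beta ∧ theta = beta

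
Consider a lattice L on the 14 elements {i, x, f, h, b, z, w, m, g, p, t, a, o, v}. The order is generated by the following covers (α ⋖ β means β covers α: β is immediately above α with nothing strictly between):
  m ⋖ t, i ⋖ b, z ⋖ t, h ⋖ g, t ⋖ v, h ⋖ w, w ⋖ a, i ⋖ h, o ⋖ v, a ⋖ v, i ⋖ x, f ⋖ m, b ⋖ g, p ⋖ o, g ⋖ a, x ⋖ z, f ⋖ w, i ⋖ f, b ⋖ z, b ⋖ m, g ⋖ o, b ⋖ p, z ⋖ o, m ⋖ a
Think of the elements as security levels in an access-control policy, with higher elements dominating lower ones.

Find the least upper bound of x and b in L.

z

Common upper bounds of {x, b}: o, t, v, z.
The least among these is z.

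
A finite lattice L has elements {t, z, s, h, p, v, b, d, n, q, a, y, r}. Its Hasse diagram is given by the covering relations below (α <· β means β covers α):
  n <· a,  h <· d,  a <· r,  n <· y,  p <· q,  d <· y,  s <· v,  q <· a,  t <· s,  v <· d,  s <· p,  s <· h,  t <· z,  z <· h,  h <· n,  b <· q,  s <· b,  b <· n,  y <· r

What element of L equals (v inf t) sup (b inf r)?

b

v ∧ t = t
b ∧ r = b
t ∨ b = b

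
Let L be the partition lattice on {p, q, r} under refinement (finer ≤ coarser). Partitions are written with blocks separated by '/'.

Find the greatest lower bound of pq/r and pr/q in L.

p/q/r

The meet (common refinement) of pq/r and pr/q intersects blocks pairwise, giving p/q/r.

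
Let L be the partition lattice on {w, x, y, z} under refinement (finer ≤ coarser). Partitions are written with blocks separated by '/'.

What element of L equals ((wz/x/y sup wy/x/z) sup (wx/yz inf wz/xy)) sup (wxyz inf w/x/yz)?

wyz/x

wz/x/y ∨ wy/x/z = wyz/x
wx/yz ∧ wz/xy = w/x/y/z
wyz/x ∨ w/x/y/z = wyz/x
wxyz ∧ w/x/yz = w/x/yz
wyz/x ∨ w/x/yz = wyz/x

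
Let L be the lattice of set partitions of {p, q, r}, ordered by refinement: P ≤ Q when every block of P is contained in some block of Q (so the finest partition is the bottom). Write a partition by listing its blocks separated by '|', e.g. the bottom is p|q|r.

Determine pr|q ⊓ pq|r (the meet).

p|q|r

The meet (common refinement) of pr|q and pq|r intersects blocks pairwise, giving p|q|r.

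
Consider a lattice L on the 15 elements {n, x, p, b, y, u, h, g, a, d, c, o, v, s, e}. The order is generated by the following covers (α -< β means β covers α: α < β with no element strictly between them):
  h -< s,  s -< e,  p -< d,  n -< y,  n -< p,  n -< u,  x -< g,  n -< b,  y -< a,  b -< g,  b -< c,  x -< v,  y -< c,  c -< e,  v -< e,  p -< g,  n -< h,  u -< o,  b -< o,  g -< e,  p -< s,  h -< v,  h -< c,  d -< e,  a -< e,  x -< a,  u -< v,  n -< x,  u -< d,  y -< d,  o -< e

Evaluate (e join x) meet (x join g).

e ∨ x = e
x ∨ g = g
e ∧ g = g

g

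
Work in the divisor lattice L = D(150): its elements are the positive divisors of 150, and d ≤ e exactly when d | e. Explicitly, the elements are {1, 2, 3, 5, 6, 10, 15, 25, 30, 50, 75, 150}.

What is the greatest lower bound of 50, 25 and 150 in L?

In the divisibility order, the meet is the greatest common divisor: gcd(50, 25, 150) = 25.

25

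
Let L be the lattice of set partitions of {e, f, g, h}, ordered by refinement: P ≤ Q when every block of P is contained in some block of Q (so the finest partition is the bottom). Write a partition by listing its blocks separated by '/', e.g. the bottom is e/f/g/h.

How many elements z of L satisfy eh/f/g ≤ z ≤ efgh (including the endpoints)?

5

The interval [eh/f/g, efgh] = {efgh, efh/g, egh/f, eh/f/g, eh/fg}, which has 5 elements.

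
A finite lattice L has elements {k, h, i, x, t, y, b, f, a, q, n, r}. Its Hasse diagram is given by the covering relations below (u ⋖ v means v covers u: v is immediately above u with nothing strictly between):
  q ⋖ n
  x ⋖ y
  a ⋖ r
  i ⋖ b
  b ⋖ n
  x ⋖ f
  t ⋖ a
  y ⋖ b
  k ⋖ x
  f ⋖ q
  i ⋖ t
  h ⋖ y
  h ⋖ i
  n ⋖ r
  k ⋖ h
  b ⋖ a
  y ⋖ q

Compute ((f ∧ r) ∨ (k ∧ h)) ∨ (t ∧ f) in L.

f ∧ r = f
k ∧ h = k
f ∨ k = f
t ∧ f = k
f ∨ k = f

f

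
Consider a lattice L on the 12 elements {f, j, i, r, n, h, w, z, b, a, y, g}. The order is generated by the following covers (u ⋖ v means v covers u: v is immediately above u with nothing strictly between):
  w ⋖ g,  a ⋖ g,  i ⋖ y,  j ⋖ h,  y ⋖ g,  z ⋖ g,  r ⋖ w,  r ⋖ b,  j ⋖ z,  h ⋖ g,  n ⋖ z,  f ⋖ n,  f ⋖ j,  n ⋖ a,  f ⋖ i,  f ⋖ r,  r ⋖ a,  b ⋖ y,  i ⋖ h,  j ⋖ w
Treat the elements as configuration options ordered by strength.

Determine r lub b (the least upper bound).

b

Common upper bounds of {r, b}: b, g, y.
The least among these is b.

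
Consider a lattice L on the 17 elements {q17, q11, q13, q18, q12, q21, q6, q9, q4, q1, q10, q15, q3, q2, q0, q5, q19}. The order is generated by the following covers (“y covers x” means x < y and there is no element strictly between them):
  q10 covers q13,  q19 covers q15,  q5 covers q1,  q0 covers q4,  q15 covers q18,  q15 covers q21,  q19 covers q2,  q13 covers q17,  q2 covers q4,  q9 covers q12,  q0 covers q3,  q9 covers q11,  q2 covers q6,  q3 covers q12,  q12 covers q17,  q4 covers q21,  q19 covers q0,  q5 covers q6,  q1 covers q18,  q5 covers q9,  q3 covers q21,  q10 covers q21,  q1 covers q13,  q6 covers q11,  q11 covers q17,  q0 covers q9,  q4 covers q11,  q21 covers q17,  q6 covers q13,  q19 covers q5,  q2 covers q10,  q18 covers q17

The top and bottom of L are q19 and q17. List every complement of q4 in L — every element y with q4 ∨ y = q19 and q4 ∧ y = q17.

Need y with q4 ∨ y = q19 and q4 ∧ y = q17.
Checking each element gives: q1, q18.

q1, q18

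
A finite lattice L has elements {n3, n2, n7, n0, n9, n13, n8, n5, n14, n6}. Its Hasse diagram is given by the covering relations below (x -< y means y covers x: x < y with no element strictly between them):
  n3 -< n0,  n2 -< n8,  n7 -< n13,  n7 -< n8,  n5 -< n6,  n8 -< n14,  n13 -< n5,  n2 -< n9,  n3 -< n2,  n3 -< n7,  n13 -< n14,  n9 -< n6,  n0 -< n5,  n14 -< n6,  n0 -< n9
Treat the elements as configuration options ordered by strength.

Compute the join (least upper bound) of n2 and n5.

Common upper bounds of {n2, n5}: n6.
The least among these is n6.

n6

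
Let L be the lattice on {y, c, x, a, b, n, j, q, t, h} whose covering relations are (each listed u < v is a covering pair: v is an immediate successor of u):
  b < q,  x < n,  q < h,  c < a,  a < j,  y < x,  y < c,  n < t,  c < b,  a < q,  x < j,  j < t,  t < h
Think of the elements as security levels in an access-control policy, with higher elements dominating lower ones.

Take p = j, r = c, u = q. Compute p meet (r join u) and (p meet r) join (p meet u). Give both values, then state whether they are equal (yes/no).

r join u = q, so p meet (r join u) = j meet q = a.
p meet r = c and p meet u = a, so (p meet r) join (p meet u) = c join a = a.
Equal: yes.

a; a; yes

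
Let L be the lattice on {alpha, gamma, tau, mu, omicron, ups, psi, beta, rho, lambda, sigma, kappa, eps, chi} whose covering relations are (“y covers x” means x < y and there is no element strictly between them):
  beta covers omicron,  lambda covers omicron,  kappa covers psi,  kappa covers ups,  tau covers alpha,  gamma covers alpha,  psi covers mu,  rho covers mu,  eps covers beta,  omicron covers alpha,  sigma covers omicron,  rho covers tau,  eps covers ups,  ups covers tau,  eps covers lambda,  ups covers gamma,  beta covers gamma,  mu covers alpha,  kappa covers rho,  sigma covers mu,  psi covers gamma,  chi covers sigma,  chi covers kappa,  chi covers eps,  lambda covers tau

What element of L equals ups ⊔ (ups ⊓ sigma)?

ups

ups ∧ sigma = alpha
ups ∨ alpha = ups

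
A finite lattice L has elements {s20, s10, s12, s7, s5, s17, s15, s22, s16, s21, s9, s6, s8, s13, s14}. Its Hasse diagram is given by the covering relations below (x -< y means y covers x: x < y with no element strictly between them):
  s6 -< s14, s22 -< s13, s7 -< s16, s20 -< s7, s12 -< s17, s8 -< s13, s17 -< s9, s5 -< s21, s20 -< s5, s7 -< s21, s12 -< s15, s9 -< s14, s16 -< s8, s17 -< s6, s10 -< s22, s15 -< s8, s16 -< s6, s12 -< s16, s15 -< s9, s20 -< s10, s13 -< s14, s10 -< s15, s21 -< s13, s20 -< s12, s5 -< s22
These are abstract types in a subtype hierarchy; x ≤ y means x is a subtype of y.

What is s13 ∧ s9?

s15

Common lower bounds of {s13, s9}: s10, s12, s15, s20.
The greatest among these is s15.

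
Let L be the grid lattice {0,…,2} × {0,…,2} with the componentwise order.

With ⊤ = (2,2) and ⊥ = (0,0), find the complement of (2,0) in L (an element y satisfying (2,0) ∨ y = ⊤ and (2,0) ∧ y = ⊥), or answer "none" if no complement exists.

(0,2)

Need y with (2,0) ∨ y = (2,2) and (2,0) ∧ y = (0,0).
Checking each element gives: (0,2).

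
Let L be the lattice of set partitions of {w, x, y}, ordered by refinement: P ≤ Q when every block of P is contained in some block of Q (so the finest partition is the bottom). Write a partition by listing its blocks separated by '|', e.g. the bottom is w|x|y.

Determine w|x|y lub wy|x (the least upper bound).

wy|x

The join of w|x|y and wy|x merges any blocks that overlap across the partitions, giving wy|x.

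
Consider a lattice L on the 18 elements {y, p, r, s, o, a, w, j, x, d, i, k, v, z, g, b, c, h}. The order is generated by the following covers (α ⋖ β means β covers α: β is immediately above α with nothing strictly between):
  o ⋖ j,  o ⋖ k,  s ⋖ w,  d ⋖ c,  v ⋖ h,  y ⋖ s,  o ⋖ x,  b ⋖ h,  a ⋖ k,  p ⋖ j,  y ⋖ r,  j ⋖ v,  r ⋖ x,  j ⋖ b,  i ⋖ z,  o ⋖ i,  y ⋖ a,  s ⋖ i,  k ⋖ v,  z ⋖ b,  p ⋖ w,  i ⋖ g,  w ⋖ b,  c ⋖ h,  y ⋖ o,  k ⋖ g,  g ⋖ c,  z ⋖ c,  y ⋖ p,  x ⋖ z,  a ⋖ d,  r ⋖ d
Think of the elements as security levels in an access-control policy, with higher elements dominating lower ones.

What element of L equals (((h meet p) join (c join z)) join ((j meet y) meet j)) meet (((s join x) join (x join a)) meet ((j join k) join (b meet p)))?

h ∧ p = p
c ∨ z = c
p ∨ c = h
j ∧ y = y
y ∧ j = y
h ∨ y = h
s ∨ x = z
x ∨ a = c
z ∨ c = c
j ∨ k = v
b ∧ p = p
v ∨ p = v
c ∧ v = k
h ∧ k = k

k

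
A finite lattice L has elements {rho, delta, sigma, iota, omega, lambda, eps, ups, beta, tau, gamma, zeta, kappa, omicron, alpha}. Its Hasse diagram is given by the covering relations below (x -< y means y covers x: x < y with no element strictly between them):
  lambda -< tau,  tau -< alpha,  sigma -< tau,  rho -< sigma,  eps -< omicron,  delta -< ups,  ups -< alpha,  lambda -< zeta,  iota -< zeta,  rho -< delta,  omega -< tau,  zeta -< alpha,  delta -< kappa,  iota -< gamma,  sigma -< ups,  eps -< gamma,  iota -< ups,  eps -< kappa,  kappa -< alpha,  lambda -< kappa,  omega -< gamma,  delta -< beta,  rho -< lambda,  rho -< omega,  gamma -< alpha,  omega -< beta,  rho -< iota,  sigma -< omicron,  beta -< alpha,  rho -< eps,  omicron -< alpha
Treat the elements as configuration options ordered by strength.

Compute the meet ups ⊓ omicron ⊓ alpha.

Common lower bounds of {ups, omicron, alpha}: rho, sigma.
The greatest among these is sigma.

sigma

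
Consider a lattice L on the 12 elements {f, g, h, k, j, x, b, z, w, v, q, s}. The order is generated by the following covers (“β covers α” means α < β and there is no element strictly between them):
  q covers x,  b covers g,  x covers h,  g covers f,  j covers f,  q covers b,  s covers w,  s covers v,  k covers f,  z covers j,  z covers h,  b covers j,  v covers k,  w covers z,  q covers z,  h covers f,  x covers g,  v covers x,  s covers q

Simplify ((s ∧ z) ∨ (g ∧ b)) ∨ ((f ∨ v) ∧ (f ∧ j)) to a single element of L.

q

s ∧ z = z
g ∧ b = g
z ∨ g = q
f ∨ v = v
f ∧ j = f
v ∧ f = f
q ∨ f = q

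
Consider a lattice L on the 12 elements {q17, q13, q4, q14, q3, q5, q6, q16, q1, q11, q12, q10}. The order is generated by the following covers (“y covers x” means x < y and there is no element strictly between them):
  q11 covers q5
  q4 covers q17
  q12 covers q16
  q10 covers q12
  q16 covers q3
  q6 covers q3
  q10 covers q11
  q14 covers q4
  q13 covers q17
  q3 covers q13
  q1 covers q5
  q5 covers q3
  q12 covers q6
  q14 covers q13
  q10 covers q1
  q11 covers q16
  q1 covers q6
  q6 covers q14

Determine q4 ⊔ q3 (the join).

q6

Common upper bounds of {q4, q3}: q1, q10, q12, q6.
The least among these is q6.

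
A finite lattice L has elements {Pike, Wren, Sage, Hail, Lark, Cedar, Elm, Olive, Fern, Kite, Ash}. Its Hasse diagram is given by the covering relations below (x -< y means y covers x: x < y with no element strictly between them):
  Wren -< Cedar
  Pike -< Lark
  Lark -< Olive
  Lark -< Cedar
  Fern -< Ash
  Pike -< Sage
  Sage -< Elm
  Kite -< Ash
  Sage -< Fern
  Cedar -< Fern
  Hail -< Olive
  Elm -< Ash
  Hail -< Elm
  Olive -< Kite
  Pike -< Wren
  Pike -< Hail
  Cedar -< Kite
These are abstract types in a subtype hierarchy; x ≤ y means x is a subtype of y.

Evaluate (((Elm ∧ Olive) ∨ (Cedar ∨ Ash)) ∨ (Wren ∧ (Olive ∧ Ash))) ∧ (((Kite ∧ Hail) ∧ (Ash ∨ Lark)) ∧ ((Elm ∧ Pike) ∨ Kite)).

Hail

Elm ∧ Olive = Hail
Cedar ∨ Ash = Ash
Hail ∨ Ash = Ash
Olive ∧ Ash = Olive
Wren ∧ Olive = Pike
Ash ∨ Pike = Ash
Kite ∧ Hail = Hail
Ash ∨ Lark = Ash
Hail ∧ Ash = Hail
Elm ∧ Pike = Pike
Pike ∨ Kite = Kite
Hail ∧ Kite = Hail
Ash ∧ Hail = Hail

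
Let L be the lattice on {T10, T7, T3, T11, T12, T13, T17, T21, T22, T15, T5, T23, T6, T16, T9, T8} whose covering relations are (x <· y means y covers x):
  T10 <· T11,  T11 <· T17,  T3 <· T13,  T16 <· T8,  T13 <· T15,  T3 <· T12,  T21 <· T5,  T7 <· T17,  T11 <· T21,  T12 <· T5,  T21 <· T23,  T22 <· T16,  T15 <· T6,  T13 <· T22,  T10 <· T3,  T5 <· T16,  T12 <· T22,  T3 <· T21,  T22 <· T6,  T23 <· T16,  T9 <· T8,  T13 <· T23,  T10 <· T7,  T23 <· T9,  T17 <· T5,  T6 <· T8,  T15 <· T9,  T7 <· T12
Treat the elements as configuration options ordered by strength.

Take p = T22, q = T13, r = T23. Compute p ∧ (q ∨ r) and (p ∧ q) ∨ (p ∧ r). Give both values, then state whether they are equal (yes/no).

T13; T13; yes

q ∨ r = T23, so p ∧ (q ∨ r) = T22 ∧ T23 = T13.
p ∧ q = T13 and p ∧ r = T13, so (p ∧ q) ∨ (p ∧ r) = T13 ∨ T13 = T13.
Equal: yes.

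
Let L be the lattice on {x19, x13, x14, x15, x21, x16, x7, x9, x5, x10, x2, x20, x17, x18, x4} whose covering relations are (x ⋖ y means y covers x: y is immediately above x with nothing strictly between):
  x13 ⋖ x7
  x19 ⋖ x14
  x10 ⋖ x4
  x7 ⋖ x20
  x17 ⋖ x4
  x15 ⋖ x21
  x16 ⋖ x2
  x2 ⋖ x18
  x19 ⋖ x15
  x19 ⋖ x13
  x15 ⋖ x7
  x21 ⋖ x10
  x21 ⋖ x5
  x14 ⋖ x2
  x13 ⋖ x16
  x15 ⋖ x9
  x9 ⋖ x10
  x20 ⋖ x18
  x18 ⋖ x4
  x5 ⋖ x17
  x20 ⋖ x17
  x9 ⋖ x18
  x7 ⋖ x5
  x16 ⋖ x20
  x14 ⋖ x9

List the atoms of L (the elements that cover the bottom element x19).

x13, x14, x15

The atoms are exactly the elements that cover x19: x13, x14, x15.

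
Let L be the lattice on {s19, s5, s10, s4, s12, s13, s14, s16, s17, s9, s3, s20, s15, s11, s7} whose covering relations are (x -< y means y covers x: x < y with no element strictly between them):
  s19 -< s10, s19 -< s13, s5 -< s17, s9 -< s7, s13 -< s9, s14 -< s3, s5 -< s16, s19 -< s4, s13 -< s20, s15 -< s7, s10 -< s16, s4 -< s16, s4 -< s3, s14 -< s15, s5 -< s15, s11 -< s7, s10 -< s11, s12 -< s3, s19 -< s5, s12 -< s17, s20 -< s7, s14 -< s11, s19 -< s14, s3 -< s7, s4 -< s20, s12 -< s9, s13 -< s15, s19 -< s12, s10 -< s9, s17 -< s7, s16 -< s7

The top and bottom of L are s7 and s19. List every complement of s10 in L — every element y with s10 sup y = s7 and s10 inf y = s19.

Need y with s10 ∨ y = s7 and s10 ∧ y = s19.
Checking each element gives: s15, s17, s20, s3.

s15, s17, s20, s3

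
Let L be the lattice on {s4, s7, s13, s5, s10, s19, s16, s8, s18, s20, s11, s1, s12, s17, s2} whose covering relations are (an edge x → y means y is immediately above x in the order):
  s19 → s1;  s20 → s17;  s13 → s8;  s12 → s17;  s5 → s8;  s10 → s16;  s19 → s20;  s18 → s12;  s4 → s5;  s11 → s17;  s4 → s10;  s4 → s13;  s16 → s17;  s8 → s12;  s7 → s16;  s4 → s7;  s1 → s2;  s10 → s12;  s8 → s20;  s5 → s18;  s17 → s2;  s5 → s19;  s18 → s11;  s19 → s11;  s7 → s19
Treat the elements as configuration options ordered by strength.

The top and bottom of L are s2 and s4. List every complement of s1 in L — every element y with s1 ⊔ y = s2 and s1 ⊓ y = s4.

s10, s13

Need y with s1 ∨ y = s2 and s1 ∧ y = s4.
Checking each element gives: s10, s13.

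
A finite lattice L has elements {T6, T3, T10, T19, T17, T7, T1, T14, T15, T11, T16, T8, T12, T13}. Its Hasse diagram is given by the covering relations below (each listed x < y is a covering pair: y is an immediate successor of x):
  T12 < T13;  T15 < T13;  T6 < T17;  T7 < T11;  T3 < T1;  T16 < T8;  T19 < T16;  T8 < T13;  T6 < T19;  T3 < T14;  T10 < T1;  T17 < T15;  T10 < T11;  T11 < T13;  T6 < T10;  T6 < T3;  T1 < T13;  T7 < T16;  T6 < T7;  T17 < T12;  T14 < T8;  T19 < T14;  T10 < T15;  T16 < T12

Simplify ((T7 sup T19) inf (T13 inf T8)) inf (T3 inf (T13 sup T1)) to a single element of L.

T6

T7 ∨ T19 = T16
T13 ∧ T8 = T8
T16 ∧ T8 = T16
T13 ∨ T1 = T13
T3 ∧ T13 = T3
T16 ∧ T3 = T6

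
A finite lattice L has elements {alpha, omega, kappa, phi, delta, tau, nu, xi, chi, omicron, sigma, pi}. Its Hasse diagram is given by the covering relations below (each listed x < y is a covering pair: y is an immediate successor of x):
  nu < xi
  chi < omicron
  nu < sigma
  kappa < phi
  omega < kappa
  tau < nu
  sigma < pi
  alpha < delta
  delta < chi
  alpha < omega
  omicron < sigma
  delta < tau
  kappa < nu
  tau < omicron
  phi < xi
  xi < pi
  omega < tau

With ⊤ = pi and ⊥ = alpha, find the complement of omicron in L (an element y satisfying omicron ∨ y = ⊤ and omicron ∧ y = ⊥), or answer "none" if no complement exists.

For every candidate y, either omicron ∨ y ≠ pi or omicron ∧ y ≠ alpha; no complement exists.

none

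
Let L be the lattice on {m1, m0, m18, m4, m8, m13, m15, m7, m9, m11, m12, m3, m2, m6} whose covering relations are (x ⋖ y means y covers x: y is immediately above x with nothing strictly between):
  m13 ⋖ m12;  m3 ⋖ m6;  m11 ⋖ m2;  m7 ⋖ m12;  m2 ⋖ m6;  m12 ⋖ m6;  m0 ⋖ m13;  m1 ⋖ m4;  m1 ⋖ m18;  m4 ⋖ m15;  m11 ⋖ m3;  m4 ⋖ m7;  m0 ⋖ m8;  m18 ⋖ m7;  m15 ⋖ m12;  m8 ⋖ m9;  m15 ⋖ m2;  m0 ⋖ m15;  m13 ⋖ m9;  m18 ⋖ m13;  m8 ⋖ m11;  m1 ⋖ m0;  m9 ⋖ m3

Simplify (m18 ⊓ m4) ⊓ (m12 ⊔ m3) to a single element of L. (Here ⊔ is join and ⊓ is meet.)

m1

m18 ∧ m4 = m1
m12 ∨ m3 = m6
m1 ∧ m6 = m1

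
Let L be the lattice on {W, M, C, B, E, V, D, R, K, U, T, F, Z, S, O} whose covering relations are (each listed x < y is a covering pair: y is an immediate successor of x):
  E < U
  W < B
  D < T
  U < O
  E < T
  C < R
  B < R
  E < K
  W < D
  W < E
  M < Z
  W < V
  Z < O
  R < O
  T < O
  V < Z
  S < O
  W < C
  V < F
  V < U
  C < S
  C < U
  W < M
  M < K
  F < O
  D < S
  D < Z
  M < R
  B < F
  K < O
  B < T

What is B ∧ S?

W

Common lower bounds of {B, S}: W.
The greatest among these is W.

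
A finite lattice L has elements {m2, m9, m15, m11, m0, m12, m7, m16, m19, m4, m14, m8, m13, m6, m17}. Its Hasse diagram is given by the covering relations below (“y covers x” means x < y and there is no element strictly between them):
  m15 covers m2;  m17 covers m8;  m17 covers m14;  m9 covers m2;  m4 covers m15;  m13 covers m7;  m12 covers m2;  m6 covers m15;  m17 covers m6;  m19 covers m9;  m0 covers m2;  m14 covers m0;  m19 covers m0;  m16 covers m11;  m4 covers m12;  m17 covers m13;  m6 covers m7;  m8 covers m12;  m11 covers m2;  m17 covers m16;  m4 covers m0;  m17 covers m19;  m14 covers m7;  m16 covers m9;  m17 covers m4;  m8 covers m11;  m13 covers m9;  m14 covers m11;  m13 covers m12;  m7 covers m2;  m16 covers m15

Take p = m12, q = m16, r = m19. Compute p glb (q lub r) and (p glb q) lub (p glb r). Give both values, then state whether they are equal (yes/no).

m12; m2; no

q lub r = m17, so p glb (q lub r) = m12 glb m17 = m12.
p glb q = m2 and p glb r = m2, so (p glb q) lub (p glb r) = m2 lub m2 = m2.
Equal: no.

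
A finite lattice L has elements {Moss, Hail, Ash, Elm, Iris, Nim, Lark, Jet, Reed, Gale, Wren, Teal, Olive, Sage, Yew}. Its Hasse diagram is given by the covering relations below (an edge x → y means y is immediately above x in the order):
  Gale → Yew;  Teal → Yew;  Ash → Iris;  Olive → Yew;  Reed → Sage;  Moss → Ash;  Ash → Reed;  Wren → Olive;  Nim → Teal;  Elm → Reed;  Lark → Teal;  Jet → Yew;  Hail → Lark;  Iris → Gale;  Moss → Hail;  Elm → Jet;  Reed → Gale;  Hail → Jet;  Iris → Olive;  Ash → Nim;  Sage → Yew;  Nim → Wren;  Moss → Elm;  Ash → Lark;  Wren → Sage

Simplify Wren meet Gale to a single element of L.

Wren ∧ Gale = Ash

Ash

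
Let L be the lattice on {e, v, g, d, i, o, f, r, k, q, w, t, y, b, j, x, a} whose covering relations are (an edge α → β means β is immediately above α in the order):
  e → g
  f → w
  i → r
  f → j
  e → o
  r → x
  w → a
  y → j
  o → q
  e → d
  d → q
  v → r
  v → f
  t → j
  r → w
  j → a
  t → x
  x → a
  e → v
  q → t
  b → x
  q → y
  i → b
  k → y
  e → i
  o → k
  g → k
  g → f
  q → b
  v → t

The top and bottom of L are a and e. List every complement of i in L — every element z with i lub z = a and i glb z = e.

j, k, y

Need z with i ∨ z = a and i ∧ z = e.
Checking each element gives: j, k, y.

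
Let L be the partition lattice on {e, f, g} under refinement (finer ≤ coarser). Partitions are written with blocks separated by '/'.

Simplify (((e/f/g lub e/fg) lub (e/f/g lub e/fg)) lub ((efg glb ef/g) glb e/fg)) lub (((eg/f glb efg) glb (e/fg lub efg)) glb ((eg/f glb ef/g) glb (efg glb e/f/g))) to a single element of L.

e/fg

e/f/g ∨ e/fg = e/fg
e/f/g ∨ e/fg = e/fg
e/fg ∨ e/fg = e/fg
efg ∧ ef/g = ef/g
ef/g ∧ e/fg = e/f/g
e/fg ∨ e/f/g = e/fg
eg/f ∧ efg = eg/f
e/fg ∨ efg = efg
eg/f ∧ efg = eg/f
eg/f ∧ ef/g = e/f/g
efg ∧ e/f/g = e/f/g
e/f/g ∧ e/f/g = e/f/g
eg/f ∧ e/f/g = e/f/g
e/fg ∨ e/f/g = e/fg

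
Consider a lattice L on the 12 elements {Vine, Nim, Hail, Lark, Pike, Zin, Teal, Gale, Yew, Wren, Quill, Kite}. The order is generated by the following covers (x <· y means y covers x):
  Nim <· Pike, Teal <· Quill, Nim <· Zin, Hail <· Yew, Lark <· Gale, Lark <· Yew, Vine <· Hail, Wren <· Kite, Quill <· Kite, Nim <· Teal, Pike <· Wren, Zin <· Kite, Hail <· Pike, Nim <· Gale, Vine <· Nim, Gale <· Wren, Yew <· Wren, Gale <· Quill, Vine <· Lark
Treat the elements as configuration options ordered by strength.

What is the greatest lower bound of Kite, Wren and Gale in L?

Gale

Common lower bounds of {Kite, Wren, Gale}: Gale, Lark, Nim, Vine.
The greatest among these is Gale.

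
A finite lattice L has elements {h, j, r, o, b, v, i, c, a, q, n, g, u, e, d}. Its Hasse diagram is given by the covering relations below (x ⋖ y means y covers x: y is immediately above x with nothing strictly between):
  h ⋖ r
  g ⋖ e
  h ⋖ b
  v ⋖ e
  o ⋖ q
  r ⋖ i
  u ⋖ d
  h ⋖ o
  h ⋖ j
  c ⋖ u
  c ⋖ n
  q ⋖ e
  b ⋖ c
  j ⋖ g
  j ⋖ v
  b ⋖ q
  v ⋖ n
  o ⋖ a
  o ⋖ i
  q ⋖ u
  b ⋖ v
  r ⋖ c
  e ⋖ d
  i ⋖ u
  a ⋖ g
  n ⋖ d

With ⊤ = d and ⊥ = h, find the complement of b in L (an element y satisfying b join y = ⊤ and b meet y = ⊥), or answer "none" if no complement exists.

For every candidate y, either b ∨ y ≠ d or b ∧ y ≠ h; no complement exists.

none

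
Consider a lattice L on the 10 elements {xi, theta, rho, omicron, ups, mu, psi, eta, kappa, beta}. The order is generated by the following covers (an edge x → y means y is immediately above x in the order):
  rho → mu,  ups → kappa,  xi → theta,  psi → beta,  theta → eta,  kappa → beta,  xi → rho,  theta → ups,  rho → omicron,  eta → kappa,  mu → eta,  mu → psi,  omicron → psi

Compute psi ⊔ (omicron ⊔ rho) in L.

psi

omicron ∨ rho = omicron
psi ∨ omicron = psi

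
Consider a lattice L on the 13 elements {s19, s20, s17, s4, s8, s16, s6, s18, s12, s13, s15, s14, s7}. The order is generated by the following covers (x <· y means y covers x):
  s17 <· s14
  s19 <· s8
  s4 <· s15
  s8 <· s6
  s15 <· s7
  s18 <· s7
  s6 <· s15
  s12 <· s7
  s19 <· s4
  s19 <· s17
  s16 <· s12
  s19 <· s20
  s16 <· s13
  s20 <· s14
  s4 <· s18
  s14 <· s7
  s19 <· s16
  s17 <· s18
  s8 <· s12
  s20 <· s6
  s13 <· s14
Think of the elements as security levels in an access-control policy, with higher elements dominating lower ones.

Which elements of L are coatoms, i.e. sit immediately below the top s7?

The coatoms are exactly the elements covered by s7: s12, s14, s15, s18.

s12, s14, s15, s18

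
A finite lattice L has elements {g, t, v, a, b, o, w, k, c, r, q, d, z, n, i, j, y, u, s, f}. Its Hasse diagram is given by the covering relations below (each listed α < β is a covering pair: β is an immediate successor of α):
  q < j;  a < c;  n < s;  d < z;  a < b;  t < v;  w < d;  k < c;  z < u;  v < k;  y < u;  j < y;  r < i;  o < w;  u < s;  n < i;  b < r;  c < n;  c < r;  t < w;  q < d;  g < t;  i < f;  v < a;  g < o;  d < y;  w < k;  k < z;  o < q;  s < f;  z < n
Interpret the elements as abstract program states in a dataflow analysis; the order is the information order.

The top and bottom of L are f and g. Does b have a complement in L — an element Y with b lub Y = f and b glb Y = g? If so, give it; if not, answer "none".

Need Y with b ∨ Y = f and b ∧ Y = g.
Checking each element gives: j.

j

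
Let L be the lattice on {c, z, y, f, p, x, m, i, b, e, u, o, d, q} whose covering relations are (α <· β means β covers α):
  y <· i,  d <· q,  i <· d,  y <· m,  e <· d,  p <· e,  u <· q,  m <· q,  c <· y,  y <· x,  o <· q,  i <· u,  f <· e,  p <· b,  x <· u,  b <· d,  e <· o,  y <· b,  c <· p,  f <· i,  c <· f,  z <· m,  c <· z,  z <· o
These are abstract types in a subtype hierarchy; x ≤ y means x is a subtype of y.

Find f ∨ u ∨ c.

Common upper bounds of {f, u, c}: q, u.
The least among these is u.

u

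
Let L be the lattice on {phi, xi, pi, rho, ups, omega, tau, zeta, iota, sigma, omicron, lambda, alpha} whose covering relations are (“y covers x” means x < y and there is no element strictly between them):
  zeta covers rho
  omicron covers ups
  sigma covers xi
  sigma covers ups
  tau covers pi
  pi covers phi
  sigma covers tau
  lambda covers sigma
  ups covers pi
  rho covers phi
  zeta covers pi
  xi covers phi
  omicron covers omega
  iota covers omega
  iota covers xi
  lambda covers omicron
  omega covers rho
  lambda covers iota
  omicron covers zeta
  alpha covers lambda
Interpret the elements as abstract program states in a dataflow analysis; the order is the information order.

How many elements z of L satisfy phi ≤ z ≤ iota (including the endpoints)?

5

The interval [phi, iota] = {iota, omega, phi, rho, xi}, which has 5 elements.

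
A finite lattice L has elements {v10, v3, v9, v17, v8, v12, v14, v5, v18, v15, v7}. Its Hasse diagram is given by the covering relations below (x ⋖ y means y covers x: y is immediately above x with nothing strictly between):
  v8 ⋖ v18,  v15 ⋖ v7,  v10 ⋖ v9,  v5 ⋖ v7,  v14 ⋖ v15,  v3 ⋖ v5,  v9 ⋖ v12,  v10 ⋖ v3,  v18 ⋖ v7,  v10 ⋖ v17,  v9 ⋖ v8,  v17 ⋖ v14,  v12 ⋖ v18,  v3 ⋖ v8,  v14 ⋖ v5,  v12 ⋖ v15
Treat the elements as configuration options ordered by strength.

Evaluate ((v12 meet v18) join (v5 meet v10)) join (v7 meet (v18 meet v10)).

v12 ∧ v18 = v12
v5 ∧ v10 = v10
v12 ∨ v10 = v12
v18 ∧ v10 = v10
v7 ∧ v10 = v10
v12 ∨ v10 = v12

v12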